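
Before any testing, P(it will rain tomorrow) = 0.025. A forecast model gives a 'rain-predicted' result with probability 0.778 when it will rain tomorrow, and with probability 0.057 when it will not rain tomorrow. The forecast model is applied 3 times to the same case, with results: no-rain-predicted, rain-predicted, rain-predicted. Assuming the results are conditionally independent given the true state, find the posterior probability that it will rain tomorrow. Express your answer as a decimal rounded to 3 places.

Let H be the event that it will rain tomorrow; start with P(H) = 0.025. P('rain-predicted'|H) = 0.778, P('rain-predicted'|¬H) = 0.057.
Update on result 1 ('no-rain-predicted'): P(H) ← 0.222·0.0250 / (0.222·0.0250 + 0.943·0.9750) = 0.0055500/0.92497 = 0.0060.
Update on result 2 ('rain-predicted'): P(H) ← 0.778·0.0060 / (0.778·0.0060 + 0.057·0.9940) = 0.0046681/0.061326 = 0.0761.
Update on result 3 ('rain-predicted'): P(H) ← 0.778·0.0761 / (0.778·0.0761 + 0.057·0.9239) = 0.059221/0.11188 = 0.5293.

Posterior P(H) ≈ 0.529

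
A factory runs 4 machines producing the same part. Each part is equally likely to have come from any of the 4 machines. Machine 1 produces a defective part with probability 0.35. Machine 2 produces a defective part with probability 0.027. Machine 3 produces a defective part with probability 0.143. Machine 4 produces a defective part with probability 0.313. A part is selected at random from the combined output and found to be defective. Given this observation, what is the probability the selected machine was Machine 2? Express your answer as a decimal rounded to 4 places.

P(defective|M1) = 0.35; P(defective|M2) = 0.027; P(defective|M3) = 0.143; P(defective|M4) = 0.313.
Prior × likelihood for each source: 0.25·0.35=0.08750, 0.25·0.027=0.006750, 0.25·0.143=0.03575, 0.25·0.313=0.07825. Summing gives P(defective) = 0.20825.
P(Machine 2 | defective) = 0.006750 / 0.20825 = 0.0324.

Posterior probability ≈ 0.0324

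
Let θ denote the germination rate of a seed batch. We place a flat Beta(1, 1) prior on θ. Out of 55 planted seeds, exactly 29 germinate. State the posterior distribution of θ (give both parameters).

The binomial likelihood is conjugate to the Beta prior: with 29 successes and 26 failures, the posterior is Beta(1+29, 1+26) = Beta(30, 27).

Posterior: Beta(30, 27)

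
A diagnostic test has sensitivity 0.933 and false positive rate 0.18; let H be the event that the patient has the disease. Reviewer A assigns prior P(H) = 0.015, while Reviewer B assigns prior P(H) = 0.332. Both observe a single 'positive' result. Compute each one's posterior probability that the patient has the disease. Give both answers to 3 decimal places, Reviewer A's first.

Reviewer A: 0.073; Reviewer B: 0.720

P('+'|H) = 0.933, P('+'|¬H) = 0.18.
Reviewer A: numerator 0.933·0.015 = 0.013995; evidence = 0.013995+0.18·0.985 = 0.19129; posterior = 0.073.
Reviewer B: numerator 0.933·0.332 = 0.30976; evidence = 0.30976+0.18·0.668 = 0.43000; posterior = 0.720.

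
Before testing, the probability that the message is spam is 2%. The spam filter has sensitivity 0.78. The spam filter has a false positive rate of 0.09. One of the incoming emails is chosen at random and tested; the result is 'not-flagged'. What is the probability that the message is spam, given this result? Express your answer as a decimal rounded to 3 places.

Write H for 'the message is spam'. Prior odds H:¬H = 0.02/0.98 = 0.020408. For the 'not-flagged' outcome, the likelihood ratio is 0.22/0.91 = 0.24176.
Posterior odds = 0.020408 × 0.24176 = 0.0049338, so P(H|E) = 0.0049338/(1+0.0049338) = 0.005.

P(H | E) ≈ 0.005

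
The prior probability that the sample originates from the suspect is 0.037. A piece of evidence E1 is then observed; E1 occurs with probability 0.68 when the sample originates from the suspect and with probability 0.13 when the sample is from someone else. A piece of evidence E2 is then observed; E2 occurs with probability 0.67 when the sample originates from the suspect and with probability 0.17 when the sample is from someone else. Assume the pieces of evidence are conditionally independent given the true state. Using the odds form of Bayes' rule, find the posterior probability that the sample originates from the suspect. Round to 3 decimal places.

Prior odds = 0.037/(1−0.037) = 0.038422. In log-odds, ln(0.038422) = -3.2591.
Add log likelihood ratios: ln(5.2308) + ln(3.9412) = 3.0260.
Posterior log-odds = -0.23310, so posterior odds = exp(-0.23310) = 0.79208. Converting, P(H|E) = 0.79208/1.7921 = 0.442.

Posterior probability ≈ 0.442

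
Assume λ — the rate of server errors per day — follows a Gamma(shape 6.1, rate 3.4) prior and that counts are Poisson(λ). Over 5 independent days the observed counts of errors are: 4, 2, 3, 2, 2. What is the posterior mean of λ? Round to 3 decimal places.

Posterior mean ≈ 2.274

The Poisson likelihood adds the total count to the shape and the number of exposure periods to the rate. Here ∑xᵢ = 13 and n = 5, so shape 6.1→19.1 and rate 3.4→8.4.
Posterior mean = shape/rate = 19.1/8.4 = 2.274.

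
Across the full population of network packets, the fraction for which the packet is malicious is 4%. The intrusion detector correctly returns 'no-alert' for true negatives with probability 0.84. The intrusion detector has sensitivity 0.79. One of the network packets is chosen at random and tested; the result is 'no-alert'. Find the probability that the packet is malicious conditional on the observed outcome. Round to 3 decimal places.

P(H | E) ≈ 0.010

Let H be the event that the packet is malicious. P(H) = 0.04, so P(¬H) = 0.96. With E the 'no-alert' result, P(E|H) = 0.21 and P(E|¬H) = 0.84.
P(E) = 0.21·0.04 + 0.84·0.96 = 0.0084000 + 0.80640 = 0.81480.
By Bayes' theorem, P(H|E) = 0.0084000 / 0.81480 = 0.010.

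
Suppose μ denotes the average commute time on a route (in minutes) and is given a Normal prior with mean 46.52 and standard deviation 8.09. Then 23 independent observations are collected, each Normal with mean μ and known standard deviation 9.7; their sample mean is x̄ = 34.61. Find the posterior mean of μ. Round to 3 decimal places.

With known σ, the Normal prior is conjugate. Weight on the data is w = (n/σ²)/(n/σ² + 1/τ₀²) = 0.244447/(0.244447+0.0152793) = 0.94117.
Posterior mean = w·x̄ + (1−w)·μ₀ = 0.94117·34.61 + 0.058828·46.52 = 35.311.

Posterior mean ≈ 35.311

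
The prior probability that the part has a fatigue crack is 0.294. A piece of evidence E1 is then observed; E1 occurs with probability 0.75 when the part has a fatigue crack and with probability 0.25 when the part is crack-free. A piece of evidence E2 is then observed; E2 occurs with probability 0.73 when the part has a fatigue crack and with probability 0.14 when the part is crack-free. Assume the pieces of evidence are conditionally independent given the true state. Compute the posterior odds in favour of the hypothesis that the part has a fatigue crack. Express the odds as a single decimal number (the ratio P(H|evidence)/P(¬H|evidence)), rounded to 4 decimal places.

Posterior odds ≈ 6.5142

Prior odds = 0.294/(1−0.294) = 0.41643.
Likelihood ratio for E1 = 0.75/0.25 = 3.0000.
Likelihood ratio for E2 = 0.73/0.14 = 5.2143.
Posterior odds = prior odds × LR₁ × LR₂ = 6.5142.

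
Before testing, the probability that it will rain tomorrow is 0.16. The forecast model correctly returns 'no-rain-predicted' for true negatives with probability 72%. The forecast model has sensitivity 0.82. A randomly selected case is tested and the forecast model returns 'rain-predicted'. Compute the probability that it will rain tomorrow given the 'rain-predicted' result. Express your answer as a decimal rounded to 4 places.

P(H | E) ≈ 0.3581

Write H for 'it will rain tomorrow'. Prior odds H:¬H = 0.16/0.84 = 0.19048. For the 'rain-predicted' outcome, the likelihood ratio is 0.82/0.28 = 2.9286.
Posterior odds = 0.19048 × 2.9286 = 0.55782, so P(H|E) = 0.55782/(1+0.55782) = 0.3581.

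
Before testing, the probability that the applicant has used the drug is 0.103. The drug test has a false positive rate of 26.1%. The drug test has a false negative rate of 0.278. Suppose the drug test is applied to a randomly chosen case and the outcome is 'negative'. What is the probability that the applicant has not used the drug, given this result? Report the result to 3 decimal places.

P(¬H | E) ≈ 0.959

Let H be the event that the applicant has used the drug. P(H) = 0.103, so P(¬H) = 0.897. With E the 'negative' result, P(E|H) = 0.278 and P(E|¬H) = 0.739.
P(E) = 0.278·0.103 + 0.739·0.897 = 0.028634 + 0.66288 = 0.69152.
By Bayes' theorem, P(H|E) = 0.028634 / 0.69152 = 0.041. Hence P(¬H|E) = 1 − 0.041 = 0.959.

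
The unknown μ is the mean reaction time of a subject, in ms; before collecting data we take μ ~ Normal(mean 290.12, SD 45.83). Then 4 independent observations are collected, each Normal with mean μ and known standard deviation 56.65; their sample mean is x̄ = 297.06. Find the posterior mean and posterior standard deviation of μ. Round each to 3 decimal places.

Posterior mean ≈ 295.142; posterior SD ≈ 24.095

With known σ, the Normal prior is conjugate. Weight on the data is w = (n/σ²)/(n/σ² + 1/τ₀²) = 0.00124641/(0.00124641+0.00047610) = 0.72360.
Posterior mean = w·x̄ + (1−w)·μ₀ = 0.72360·297.06 + 0.27640·290.12 = 295.142. Posterior variance = 1/(0.00124641+0.00047610) = 580.548, so SD = 24.095.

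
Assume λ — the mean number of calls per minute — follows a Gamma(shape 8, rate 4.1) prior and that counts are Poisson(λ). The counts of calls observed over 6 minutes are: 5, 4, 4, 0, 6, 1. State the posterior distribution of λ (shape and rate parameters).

The Poisson likelihood adds the total count to the shape and the number of exposure periods to the rate. Here ∑xᵢ = 20 and n = 6, so shape 8→28 and rate 4.1→10.1.

Posterior: Gamma(shape=28, rate=10.1)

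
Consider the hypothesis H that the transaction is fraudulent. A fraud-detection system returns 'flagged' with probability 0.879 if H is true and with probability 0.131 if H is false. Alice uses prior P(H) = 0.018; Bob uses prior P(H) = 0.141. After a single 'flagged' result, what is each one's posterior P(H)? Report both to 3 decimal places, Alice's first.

The likelihood ratio for a 'flagged' result is 0.879/0.131 = 6.7099.
Alice: prior odds 0.018/0.982 = 0.018330; posterior odds 0.12299; posterior probability 0.110.
Bob: prior odds 0.141/0.859 = 0.16414; posterior odds 1.1014; posterior probability 0.524.

Alice: 0.110; Bob: 0.524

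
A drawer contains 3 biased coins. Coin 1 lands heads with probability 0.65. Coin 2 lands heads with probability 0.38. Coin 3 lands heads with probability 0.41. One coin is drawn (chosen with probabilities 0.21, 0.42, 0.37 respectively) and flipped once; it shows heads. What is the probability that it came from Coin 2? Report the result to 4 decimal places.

Tabulate prior·likelihood by source: [1] prior 0.21, lik 0.65, product 0.1365; [2] prior 0.42, lik 0.38, product 0.1596; [3] prior 0.37, lik 0.41, product 0.1517.
Normalizing constant = 0.44780; the posterior for Coin 2 is its product over the sum, 0.1596/0.44780 = 0.3564.

Posterior probability ≈ 0.3564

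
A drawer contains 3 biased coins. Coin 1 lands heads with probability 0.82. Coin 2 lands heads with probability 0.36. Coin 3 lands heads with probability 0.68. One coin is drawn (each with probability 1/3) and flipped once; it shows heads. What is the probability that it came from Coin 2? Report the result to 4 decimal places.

Posterior probability ≈ 0.1935

Tabulate prior·likelihood by source: [1] prior 0.333333, lik 0.82, product 0.2733; [2] prior 0.333333, lik 0.36, product 0.1200; [3] prior 0.333333, lik 0.68, product 0.2267.
Normalizing constant = 0.62000; the posterior for Coin 2 is its product over the sum, 0.1200/0.62000 = 0.1935.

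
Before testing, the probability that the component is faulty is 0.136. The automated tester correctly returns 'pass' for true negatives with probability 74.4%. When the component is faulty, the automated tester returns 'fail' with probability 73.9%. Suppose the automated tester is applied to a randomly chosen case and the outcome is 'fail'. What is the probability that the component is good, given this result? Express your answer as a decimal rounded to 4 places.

P(¬H | E) ≈ 0.6876

Write H for 'the component is faulty'. Prior odds H:¬H = 0.136/0.864 = 0.15741. For the 'fail' outcome, the likelihood ratio is 0.739/0.256 = 2.8867.
Posterior odds = 0.15741 × 2.8867 = 0.45439, so P(H|E) = 0.45439/(1+0.45439) = 0.3124. Then P(¬H|E) = 1 − 0.3124 = 0.6876.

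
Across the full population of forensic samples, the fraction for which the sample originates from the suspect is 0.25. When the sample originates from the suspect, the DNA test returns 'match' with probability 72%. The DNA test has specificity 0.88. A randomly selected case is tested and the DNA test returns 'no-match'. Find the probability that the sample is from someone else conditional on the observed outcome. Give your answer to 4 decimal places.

P(¬H | E) ≈ 0.9041

Write H for 'the sample originates from the suspect'. Prior odds H:¬H = 0.25/0.75 = 0.33333. For the 'no-match' outcome, the likelihood ratio is 0.28/0.88 = 0.31818.
Posterior odds = 0.33333 × 0.31818 = 0.10606, so P(H|E) = 0.10606/(1+0.10606) = 0.0959. Then P(¬H|E) = 1 − 0.0959 = 0.9041.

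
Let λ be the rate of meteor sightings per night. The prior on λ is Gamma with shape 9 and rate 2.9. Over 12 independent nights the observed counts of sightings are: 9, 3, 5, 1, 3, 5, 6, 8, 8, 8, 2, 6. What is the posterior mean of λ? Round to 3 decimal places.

The Poisson likelihood adds the total count to the shape and the number of exposure periods to the rate. Here ∑xᵢ = 64 and n = 12, so shape 9→73 and rate 2.9→14.9.
E[λ | data] = 73/14.9 = 4.899.

Posterior mean ≈ 4.899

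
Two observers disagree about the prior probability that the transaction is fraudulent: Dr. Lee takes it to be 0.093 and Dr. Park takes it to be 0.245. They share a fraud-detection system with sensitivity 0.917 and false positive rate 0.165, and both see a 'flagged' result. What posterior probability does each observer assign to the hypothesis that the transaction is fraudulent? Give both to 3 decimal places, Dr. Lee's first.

Dr. Lee: 0.363; Dr. Park: 0.643

The likelihood ratio for a 'flagged' result is 0.917/0.165 = 5.5576.
Dr. Lee: prior odds 0.093/0.907 = 0.10254; posterior odds 0.56985; posterior probability 0.363.
Dr. Park: prior odds 0.245/0.755 = 0.32450; posterior odds 1.8035; posterior probability 0.643.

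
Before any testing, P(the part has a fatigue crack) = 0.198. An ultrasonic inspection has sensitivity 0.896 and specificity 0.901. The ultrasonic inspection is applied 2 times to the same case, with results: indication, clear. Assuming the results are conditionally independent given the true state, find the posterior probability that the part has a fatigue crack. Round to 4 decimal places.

Let H be the event that the part has a fatigue crack; start with P(H) = 0.198. P('indication'|H) = 0.896, P('indication'|¬H) = 0.099.
Update on result 1 ('indication'): P(H) ← 0.896·0.1980 / (0.896·0.1980 + 0.099·0.8020) = 0.17741/0.25681 = 0.6908.
Update on result 2 ('clear'): P(H) ← 0.104·0.6908 / (0.104·0.6908 + 0.901·0.3092) = 0.071846/0.35041 = 0.2050.

Posterior P(H) ≈ 0.2050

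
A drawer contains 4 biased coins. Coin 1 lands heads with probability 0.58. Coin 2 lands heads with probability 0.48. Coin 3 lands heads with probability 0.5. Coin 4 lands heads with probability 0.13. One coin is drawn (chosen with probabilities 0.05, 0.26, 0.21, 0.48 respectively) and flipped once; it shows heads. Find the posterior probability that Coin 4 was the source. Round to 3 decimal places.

Posterior probability ≈ 0.194

Tabulate prior·likelihood by source: [1] prior 0.05, lik 0.58, product 0.02900; [2] prior 0.26, lik 0.48, product 0.1248; [3] prior 0.21, lik 0.5, product 0.1050; [4] prior 0.48, lik 0.13, product 0.06240.
Normalizing constant = 0.32120; the posterior for Coin 4 is its product over the sum, 0.06240/0.32120 = 0.194.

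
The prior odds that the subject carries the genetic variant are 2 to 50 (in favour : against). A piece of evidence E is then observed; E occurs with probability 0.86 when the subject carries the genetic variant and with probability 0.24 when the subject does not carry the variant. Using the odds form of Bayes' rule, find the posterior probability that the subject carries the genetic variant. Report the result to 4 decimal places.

Prior odds = 2/50 = 0.040000. In log-odds, ln(0.040000) = -3.2189.
Add log likelihood ratio: ln(3.5833) = 1.2763.
Posterior log-odds = -1.9426, so posterior odds = exp(-1.9426) = 0.14333. Converting, P(H|E) = 0.14333/1.1433 = 0.1254.

Posterior probability ≈ 0.1254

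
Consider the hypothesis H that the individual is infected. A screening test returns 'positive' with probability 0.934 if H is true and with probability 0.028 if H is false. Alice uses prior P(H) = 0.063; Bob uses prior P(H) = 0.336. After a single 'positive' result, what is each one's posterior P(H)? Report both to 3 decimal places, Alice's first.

Alice: 0.692; Bob: 0.944

P('+'|H) = 0.934, P('+'|¬H) = 0.028.
Alice: numerator 0.934·0.063 = 0.058842; evidence = 0.058842+0.028·0.937 = 0.085078; posterior = 0.692.
Bob: numerator 0.934·0.336 = 0.31382; evidence = 0.31382+0.028·0.664 = 0.33242; posterior = 0.944.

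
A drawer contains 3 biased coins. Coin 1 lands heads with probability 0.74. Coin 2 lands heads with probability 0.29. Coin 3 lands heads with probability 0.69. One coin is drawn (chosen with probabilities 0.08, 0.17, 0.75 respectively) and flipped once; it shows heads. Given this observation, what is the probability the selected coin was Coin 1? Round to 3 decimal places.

Posterior probability ≈ 0.095

Tabulate prior·likelihood by source: [1] prior 0.08, lik 0.74, product 0.05920; [2] prior 0.17, lik 0.29, product 0.04930; [3] prior 0.75, lik 0.69, product 0.5175.
Normalizing constant = 0.62600; the posterior for Coin 1 is its product over the sum, 0.05920/0.62600 = 0.095.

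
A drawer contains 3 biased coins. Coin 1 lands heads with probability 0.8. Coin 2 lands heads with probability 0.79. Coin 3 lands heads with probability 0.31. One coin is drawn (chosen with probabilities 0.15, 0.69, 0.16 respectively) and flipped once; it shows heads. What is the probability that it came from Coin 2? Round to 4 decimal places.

Posterior probability ≈ 0.7627

P(heads|C1) = 0.8; P(heads|C2) = 0.79; P(heads|C3) = 0.31.
Prior × likelihood for each source: 0.15·0.8=0.1200, 0.69·0.79=0.5451, 0.16·0.31=0.04960. Summing gives P(heads) = 0.71470.
P(Coin 2 | heads) = 0.5451 / 0.71470 = 0.7627.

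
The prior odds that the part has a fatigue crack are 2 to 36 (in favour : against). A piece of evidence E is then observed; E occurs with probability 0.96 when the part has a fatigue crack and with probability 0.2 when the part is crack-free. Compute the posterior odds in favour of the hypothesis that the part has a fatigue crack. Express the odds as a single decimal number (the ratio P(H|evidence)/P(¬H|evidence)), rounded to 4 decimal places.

Posterior odds ≈ 0.2667

Prior odds = 2/36 = 0.055556.
Likelihood ratio for E = 0.96/0.2 = 4.8000.
Posterior odds = prior odds × LR = 0.26667.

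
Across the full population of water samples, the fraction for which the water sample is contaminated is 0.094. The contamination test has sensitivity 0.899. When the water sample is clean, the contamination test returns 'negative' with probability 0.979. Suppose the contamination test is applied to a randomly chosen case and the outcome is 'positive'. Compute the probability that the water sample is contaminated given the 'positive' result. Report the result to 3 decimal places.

P(H | E) ≈ 0.816

Let H be the event that the water sample is contaminated. P(H) = 0.094, so P(¬H) = 0.906. With E the 'positive' result, P(E|H) = 0.899 and P(E|¬H) = 0.021.
P(E) = 0.899·0.094 + 0.021·0.906 = 0.084506 + 0.019026 = 0.10353.
By Bayes' theorem, P(H|E) = 0.084506 / 0.10353 = 0.816.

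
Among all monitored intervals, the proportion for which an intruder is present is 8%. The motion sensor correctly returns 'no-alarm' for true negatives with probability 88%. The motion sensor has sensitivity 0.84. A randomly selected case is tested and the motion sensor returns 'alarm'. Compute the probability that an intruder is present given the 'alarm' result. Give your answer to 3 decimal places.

Let H be the event that an intruder is present. P(H) = 0.08, so P(¬H) = 0.92. With E the 'alarm' result, P(E|H) = 0.84 and P(E|¬H) = 0.12.
P(E) = 0.84·0.08 + 0.12·0.92 = 0.067200 + 0.11040 = 0.17760.
By Bayes' theorem, P(H|E) = 0.067200 / 0.17760 = 0.378.

P(H | E) ≈ 0.378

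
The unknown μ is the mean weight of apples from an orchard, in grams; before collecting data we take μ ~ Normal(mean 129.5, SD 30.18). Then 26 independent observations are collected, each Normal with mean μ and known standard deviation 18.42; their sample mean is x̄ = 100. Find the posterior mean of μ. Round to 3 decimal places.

Prior precision 1/τ₀² = 1/30.18² = 0.00109790; data precision n/σ² = 26/18.42² = 0.0766292.
Posterior precision = 0.00109790 + 0.0766292 = 0.0777271.
Posterior mean = (0.00109790·129.5 + 0.0766292·100) / 0.0777271 = 100.417.

Posterior mean ≈ 100.417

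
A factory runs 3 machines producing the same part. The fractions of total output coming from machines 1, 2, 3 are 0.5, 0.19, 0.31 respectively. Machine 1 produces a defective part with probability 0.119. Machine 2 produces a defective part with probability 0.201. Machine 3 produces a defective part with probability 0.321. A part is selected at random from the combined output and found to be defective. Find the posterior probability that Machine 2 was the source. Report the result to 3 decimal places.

Posterior probability ≈ 0.194

P(defective|M1) = 0.119; P(defective|M2) = 0.201; P(defective|M3) = 0.321.
Prior × likelihood for each source: 0.5·0.119=0.05950, 0.19·0.201=0.03819, 0.31·0.321=0.09951. Summing gives P(defective) = 0.19720.
P(Machine 2 | defective) = 0.03819 / 0.19720 = 0.194.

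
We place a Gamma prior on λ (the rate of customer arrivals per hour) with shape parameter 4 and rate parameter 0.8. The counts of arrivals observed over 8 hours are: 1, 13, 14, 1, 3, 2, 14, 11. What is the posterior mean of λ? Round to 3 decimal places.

Posterior mean ≈ 7.159

Total count ∑xᵢ = 59 over n = 8 hours.
Gamma is conjugate to the Poisson likelihood: posterior is Gamma(shape = 4+59 = 63, rate = 0.8+8 = 8.8).
E[λ | data] = 63/8.8 = 7.159.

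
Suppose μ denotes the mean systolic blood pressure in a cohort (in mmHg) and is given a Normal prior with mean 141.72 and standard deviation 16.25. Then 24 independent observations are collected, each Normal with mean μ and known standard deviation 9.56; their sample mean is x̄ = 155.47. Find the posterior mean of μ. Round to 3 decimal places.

Posterior mean ≈ 155.275

Prior precision 1/τ₀² = 1/16.25² = 0.00378698; data precision n/σ² = 24/9.56² = 0.262600.
Posterior precision = 0.00378698 + 0.262600 = 0.266387.
Posterior mean = (0.00378698·141.72 + 0.262600·155.47) / 0.266387 = 155.275.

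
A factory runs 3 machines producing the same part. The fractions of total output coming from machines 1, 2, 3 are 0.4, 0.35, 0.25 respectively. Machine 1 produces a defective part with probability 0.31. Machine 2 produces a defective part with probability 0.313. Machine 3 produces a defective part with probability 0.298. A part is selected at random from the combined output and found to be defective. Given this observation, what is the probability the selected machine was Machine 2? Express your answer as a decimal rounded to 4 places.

Posterior probability ≈ 0.3556

Tabulate prior·likelihood by source: [1] prior 0.4, lik 0.31, product 0.1240; [2] prior 0.35, lik 0.313, product 0.1095; [3] prior 0.25, lik 0.298, product 0.07450.
Normalizing constant = 0.30805; the posterior for Machine 2 is its product over the sum, 0.1095/0.30805 = 0.3556.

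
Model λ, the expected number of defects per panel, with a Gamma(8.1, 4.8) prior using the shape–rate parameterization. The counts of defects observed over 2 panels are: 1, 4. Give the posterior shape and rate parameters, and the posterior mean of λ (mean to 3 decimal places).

Total count ∑xᵢ = 5 over n = 2 panels.
Gamma is conjugate to the Poisson likelihood: posterior is Gamma(shape = 8.1+5 = 13.1, rate = 4.8+2 = 6.8).
Posterior mean = shape/rate = 13.1/6.8 = 1.926.

Posterior: Gamma(shape=13.1, rate=6.8); mean ≈ 1.926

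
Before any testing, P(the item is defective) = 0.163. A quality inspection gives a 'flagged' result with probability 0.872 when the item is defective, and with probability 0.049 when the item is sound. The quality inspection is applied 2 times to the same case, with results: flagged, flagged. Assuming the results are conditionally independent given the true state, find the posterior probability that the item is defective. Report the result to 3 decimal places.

Posterior P(H) ≈ 0.984

Let H be the event that the item is defective; start with P(H) = 0.163. P('flagged'|H) = 0.872, P('flagged'|¬H) = 0.049.
Update on result 1 ('flagged'): P(H) ← 0.872·0.1630 / (0.872·0.1630 + 0.049·0.8370) = 0.14214/0.18315 = 0.7761.
Update on result 2 ('flagged'): P(H) ← 0.872·0.7761 / (0.872·0.7761 + 0.049·0.2239) = 0.67673/0.68770 = 0.9840.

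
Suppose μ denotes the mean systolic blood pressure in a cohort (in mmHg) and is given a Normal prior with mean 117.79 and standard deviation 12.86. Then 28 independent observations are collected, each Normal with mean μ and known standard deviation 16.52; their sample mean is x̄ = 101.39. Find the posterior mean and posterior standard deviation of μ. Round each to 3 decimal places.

Prior precision 1/τ₀² = 1/12.86² = 0.00604669; data precision n/σ² = 28/16.52² = 0.102598.
Posterior precision = 0.00604669 + 0.102598 = 0.108644, giving posterior SD = 1/√0.108644 = 3.034.
Posterior mean = (0.00604669·117.79 + 0.102598·101.39) / 0.108644 = 102.303.

Posterior mean ≈ 102.303; posterior SD ≈ 3.034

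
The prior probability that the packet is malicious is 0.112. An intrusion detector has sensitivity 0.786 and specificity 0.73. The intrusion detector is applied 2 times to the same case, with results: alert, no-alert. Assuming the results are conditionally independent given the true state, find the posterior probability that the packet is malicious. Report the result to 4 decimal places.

Posterior P(H) ≈ 0.0972

With H the event that the packet is malicious, the joint likelihood of the observed sequence is P(data|H) = 0.786·0.214 = 0.16820 and P(data|¬H) = 0.27·0.73 = 0.19710.
Bayes: P(H|data) = 0.112·0.16820 / (0.112·0.16820 + 0.888·0.19710) = 0.018839/0.19386 = 0.0972.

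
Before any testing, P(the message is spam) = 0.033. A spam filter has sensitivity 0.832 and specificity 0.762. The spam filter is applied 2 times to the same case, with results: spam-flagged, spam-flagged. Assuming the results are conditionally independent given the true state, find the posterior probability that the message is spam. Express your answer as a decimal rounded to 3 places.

Posterior P(H) ≈ 0.294

With H the event that the message is spam, the joint likelihood of the observed sequence is P(data|H) = 0.832·0.832 = 0.69222 and P(data|¬H) = 0.238·0.238 = 0.056644.
Bayes: P(H|data) = 0.033·0.69222 / (0.033·0.69222 + 0.967·0.056644) = 0.022843/0.077618 = 0.2943.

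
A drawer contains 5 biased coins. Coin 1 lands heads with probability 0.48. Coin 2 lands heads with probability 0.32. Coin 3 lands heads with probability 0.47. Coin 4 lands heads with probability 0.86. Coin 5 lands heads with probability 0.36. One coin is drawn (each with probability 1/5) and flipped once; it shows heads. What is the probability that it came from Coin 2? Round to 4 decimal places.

P(heads|C1) = 0.48; P(heads|C2) = 0.32; P(heads|C3) = 0.47; P(heads|C4) = 0.86; P(heads|C5) = 0.36.
Prior × likelihood for each source: 0.2·0.48=0.09600, 0.2·0.32=0.06400, 0.2·0.47=0.09400, 0.2·0.86=0.1720, 0.2·0.36=0.07200. Summing gives P(heads) = 0.49800.
P(Coin 2 | heads) = 0.06400 / 0.49800 = 0.1285.

Posterior probability ≈ 0.1285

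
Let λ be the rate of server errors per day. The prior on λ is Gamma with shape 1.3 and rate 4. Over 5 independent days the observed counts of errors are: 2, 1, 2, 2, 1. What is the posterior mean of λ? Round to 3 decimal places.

Posterior mean ≈ 1.033

The Poisson likelihood adds the total count to the shape and the number of exposure periods to the rate. Here ∑xᵢ = 8 and n = 5, so shape 1.3→9.3 and rate 4→9.
Posterior mean = shape/rate = 9.3/9 = 1.033.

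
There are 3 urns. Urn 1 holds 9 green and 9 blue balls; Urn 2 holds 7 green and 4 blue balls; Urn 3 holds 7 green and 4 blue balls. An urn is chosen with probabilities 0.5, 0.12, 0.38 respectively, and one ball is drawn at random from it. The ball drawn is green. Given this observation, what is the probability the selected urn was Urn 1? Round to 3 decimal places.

P(green|Urn 1) = 0.5; P(green|Urn 2) = 0.6364; P(green|Urn 3) = 0.6364.
Prior × likelihood for each source: 0.5·0.5=0.2500, 0.12·0.6364=0.07636, 0.38·0.6364=0.2418. Summing gives P(green) = 0.56818.
P(Urn 1 | green) = 0.2500 / 0.56818 = 0.440.

Posterior probability ≈ 0.440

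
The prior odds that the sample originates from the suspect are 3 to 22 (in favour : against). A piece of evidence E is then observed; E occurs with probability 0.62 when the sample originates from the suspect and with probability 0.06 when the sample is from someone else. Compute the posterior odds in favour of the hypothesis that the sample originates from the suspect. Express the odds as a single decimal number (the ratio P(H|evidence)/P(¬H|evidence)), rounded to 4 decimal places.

Posterior odds ≈ 1.4091

Prior odds = 3/22 = 0.13636. In log-odds, ln(0.13636) = -1.9924.
Add log likelihood ratio: ln(10.333) = 2.3354.
Posterior log-odds = 0.34294, so posterior odds = exp(0.34294) = 1.4091.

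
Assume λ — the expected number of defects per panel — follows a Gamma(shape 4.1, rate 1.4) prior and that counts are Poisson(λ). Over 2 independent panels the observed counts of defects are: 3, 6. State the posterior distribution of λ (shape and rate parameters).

Posterior: Gamma(shape=13.1, rate=3.4)

Total count ∑xᵢ = 9 over n = 2 panels.
Gamma is conjugate to the Poisson likelihood: posterior is Gamma(shape = 4.1+9 = 13.1, rate = 1.4+2 = 3.4).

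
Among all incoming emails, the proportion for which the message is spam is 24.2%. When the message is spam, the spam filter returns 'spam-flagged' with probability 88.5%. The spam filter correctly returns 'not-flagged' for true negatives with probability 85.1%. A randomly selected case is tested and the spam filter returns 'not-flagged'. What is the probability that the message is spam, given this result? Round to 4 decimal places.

P(H | E) ≈ 0.0414

Write H for 'the message is spam'. Prior odds H:¬H = 0.242/0.758 = 0.31926. For the 'not-flagged' outcome, the likelihood ratio is 0.115/0.851 = 0.13514.
Posterior odds = 0.31926 × 0.13514 = 0.043143, so P(H|E) = 0.043143/(1+0.043143) = 0.0414.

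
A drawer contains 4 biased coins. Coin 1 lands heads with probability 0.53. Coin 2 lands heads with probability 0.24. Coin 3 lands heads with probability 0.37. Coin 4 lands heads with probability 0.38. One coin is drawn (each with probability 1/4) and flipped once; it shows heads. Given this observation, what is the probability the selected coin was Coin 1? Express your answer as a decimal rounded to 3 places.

Posterior probability ≈ 0.349

Tabulate prior·likelihood by source: [1] prior 0.25, lik 0.53, product 0.1325; [2] prior 0.25, lik 0.24, product 0.06000; [3] prior 0.25, lik 0.37, product 0.09250; [4] prior 0.25, lik 0.38, product 0.09500.
Normalizing constant = 0.38000; the posterior for Coin 1 is its product over the sum, 0.1325/0.38000 = 0.349.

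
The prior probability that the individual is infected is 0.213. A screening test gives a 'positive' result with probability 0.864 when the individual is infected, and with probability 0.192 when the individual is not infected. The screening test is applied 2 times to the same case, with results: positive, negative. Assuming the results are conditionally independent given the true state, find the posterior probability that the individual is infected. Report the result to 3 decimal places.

Let H be the event that the individual is infected; start with P(H) = 0.213. P('positive'|H) = 0.864, P('positive'|¬H) = 0.192.
Update on result 1 ('positive'): P(H) ← 0.864·0.2130 / (0.864·0.2130 + 0.192·0.7870) = 0.18403/0.33514 = 0.5491.
Update on result 2 ('negative'): P(H) ← 0.136·0.5491 / (0.136·0.5491 + 0.808·0.4509) = 0.074681/0.43899 = 0.1701.

Posterior P(H) ≈ 0.170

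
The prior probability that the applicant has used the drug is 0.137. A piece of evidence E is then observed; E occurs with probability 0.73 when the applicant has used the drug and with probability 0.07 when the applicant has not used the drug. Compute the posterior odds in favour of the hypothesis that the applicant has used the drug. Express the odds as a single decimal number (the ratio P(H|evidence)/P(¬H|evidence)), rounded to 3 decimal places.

Prior odds = 0.137/(1−0.137) = 0.15875.
Likelihood ratio for E = 0.73/0.07 = 10.429.
Posterior odds = prior odds × LR = 1.6555.

Posterior odds ≈ 1.656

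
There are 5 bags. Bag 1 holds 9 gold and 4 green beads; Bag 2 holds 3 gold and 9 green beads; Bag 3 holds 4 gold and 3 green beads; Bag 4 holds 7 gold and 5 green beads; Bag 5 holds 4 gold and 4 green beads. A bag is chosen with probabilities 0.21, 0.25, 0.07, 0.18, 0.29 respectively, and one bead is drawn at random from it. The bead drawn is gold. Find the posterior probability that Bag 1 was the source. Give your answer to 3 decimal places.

Posterior probability ≈ 0.292

Tabulate prior·likelihood by source: [1] prior 0.21, lik 0.6923, product 0.1454; [2] prior 0.25, lik 0.25, product 0.06250; [3] prior 0.07, lik 0.5714, product 0.04000; [4] prior 0.18, lik 0.5833, product 0.1050; [5] prior 0.29, lik 0.5, product 0.1450.
Normalizing constant = 0.49788; the posterior for Bag 1 is its product over the sum, 0.1454/0.49788 = 0.292.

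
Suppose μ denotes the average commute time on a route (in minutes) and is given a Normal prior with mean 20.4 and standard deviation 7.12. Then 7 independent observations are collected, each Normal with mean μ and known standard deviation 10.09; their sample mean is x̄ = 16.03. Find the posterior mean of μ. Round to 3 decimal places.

Posterior mean ≈ 17.004

With known σ, the Normal prior is conjugate. Weight on the data is w = (n/σ²)/(n/σ² + 1/τ₀²) = 0.0687568/(0.0687568+0.0197260) = 0.77706.
Posterior mean = w·x̄ + (1−w)·μ₀ = 0.77706·16.03 + 0.22294·20.4 = 17.004.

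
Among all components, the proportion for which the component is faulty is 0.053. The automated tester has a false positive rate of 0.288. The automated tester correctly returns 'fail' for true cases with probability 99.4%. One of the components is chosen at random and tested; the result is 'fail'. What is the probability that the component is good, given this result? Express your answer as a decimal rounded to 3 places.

P(¬H | E) ≈ 0.838

Write H for 'the component is faulty'. Prior odds H:¬H = 0.053/0.947 = 0.055966. For the 'fail' outcome, the likelihood ratio is 0.994/0.288 = 3.4514.
Posterior odds = 0.055966 × 3.4514 = 0.19316, so P(H|E) = 0.19316/(1+0.19316) = 0.162. Then P(¬H|E) = 1 − 0.162 = 0.838.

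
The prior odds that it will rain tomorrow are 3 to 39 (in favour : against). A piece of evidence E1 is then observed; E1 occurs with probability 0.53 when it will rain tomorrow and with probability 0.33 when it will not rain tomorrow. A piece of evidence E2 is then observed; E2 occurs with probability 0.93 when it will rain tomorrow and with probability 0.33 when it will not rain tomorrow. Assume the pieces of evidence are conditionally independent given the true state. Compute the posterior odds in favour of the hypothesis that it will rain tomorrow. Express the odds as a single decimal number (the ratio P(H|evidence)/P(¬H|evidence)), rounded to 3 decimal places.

Posterior odds ≈ 0.348

Prior odds = 3/39 = 0.076923.
Likelihood ratio for E1 = 0.53/0.33 = 1.6061.
Likelihood ratio for E2 = 0.93/0.33 = 2.8182.
Posterior odds = prior odds × LR₁ × LR₂ = 0.34817.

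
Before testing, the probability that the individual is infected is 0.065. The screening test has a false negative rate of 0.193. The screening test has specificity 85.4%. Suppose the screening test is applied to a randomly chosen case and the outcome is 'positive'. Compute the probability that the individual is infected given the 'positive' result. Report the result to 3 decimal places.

Let H be the event that the individual is infected. P(H) = 0.065, so P(¬H) = 0.935. With E the 'positive' result, P(E|H) = 0.807 and P(E|¬H) = 0.146.
P(E) = 0.807·0.065 + 0.146·0.935 = 0.052455 + 0.13651 = 0.18896.
By Bayes' theorem, P(H|E) = 0.052455 / 0.18896 = 0.278.

P(H | E) ≈ 0.278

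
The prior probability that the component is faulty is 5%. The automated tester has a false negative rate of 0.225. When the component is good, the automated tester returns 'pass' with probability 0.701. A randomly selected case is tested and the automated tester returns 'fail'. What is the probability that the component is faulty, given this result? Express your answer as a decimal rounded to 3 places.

P(H | E) ≈ 0.120

Let H be the event that the component is faulty. P(H) = 0.05, so P(¬H) = 0.95. With E the 'fail' result, P(E|H) = 0.775 and P(E|¬H) = 0.299.
P(E) = 0.775·0.05 + 0.299·0.95 = 0.038750 + 0.28405 = 0.32280.
By Bayes' theorem, P(H|E) = 0.038750 / 0.32280 = 0.120.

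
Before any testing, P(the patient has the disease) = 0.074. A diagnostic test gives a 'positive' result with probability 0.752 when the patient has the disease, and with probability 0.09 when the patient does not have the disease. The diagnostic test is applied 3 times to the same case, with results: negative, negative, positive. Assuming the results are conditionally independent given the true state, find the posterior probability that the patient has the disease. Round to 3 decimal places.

With H the event that the patient has the disease, the joint likelihood of the observed sequence is P(data|H) = 0.248·0.248·0.752 = 0.046251 and P(data|¬H) = 0.91·0.91·0.09 = 0.074529.
Bayes: P(H|data) = 0.074·0.046251 / (0.074·0.046251 + 0.926·0.074529) = 0.0034226/0.072436 = 0.0472.

Posterior P(H) ≈ 0.047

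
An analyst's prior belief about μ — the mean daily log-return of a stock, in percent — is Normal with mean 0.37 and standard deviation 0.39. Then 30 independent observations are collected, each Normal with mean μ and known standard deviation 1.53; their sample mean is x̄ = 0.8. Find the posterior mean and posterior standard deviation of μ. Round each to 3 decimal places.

Posterior mean ≈ 0.654; posterior SD ≈ 0.227

Prior precision 1/τ₀² = 1/0.39² = 6.57462; data precision n/σ² = 30/1.53² = 12.8156.
Posterior precision = 6.57462 + 12.8156 = 19.3902, giving posterior SD = 1/√19.3902 = 0.227.
Posterior mean = (6.57462·0.37 + 12.8156·0.8) / 19.3902 = 0.654.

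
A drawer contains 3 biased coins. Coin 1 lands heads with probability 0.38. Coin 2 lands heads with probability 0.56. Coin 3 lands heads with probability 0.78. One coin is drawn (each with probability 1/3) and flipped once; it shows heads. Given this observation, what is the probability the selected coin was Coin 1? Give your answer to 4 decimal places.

P(heads|C1) = 0.38; P(heads|C2) = 0.56; P(heads|C3) = 0.78.
Prior × likelihood for each source: 0.333333·0.38=0.1267, 0.333333·0.56=0.1867, 0.333333·0.78=0.2600. Summing gives P(heads) = 0.57333.
P(Coin 1 | heads) = 0.1267 / 0.57333 = 0.2209.

Posterior probability ≈ 0.2209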